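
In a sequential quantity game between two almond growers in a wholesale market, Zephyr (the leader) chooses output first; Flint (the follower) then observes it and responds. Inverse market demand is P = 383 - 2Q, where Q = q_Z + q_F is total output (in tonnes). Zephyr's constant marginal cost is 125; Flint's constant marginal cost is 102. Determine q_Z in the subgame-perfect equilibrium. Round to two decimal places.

The follower Flint best-responds to any q_Z: π_F = (383 - 2Q)q_F - 102q_F.
Setting the follower's marginal profit to zero, 281 - 2q_Z - 4q_F = 0, i.e. q_F = (281 - 2q_Z)/4.
Zephyr substitutes q_F(q_Z) into its own profit: π_Z = q_Z(383 - 2q_Z - (281 - 2q_Z)/2) - 125q_Z = (485/2 - q_Z)q_Z - 125q_Z.
Leader FOC: 235/2 - 2q_Z = 0, so q_Z = 235/4.
Then q_F = (281 - 2·(235/4))/4 = 327/8.

58.75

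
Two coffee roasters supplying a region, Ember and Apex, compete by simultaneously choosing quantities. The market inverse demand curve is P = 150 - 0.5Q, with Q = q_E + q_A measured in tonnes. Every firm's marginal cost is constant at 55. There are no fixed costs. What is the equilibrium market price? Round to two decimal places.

Each firm earns π_i = (150 - 0.5Q)q_i - 55q_i.
Setting ∂π_i/∂q_i = 0 with rivals' quantities fixed: 95 - q_i - (1/2)q_j = 0.
By symmetry each firm produces the same amount; substituting q_j = q_i yields q_i = 95/(3/2) = 190/3.
Total output Q = 380/3, so price P = 150 - (1/2)·(380/3) = 260/3.

86.67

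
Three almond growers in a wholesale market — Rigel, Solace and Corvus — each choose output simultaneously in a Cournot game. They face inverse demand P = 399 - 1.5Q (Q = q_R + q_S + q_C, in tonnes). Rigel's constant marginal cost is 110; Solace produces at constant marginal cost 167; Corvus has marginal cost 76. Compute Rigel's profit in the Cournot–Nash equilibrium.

Rigel's profit: π_R = (399 - 1.5Q)q_R - (110q_R). Setting ∂π_R/∂q_R = 0: 289 - 3q_R - (3/2)(q_S + q_C) = 0.
Solace's first-order condition: 232 - 3q_S - (3/2)(q_R + q_C) = 0.
Corvus's first-order condition: 323 - 3q_C - (3/2)(q_R + q_S) = 0.
Summing all 3 equations gives 844 − 6Q = 0, hence Q = 422/3.
Back-substituting: q_R = (289 − 211)/(3/2) = 52, q_S = (232 − 211)/(3/2) = 14, q_C = (323 − 211)/(3/2) = 224/3.
Price P = 399 - (3/2)·(422/3) = 188.
Rigel's profit: (188 - 110)·52 = 4056.

4056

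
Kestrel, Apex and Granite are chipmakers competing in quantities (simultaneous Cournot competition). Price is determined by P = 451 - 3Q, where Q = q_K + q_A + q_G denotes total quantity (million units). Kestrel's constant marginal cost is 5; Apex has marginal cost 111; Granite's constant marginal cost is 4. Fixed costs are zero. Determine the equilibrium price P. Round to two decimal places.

142.75

Kestrel's profit: π_K = (451 - 3Q)q_K - (5q_K). Setting ∂π_K/∂q_K = 0: 446 - 6q_K - 3(q_A + q_G) = 0.
Apex's profit: π_A = (451 - 3Q)q_A - (111q_A). Setting ∂π_A/∂q_A = 0: 340 - 6q_A - 3(q_K + q_G) = 0.
Granite's profit: π_G = (451 - 3Q)q_G - (4q_G). Setting ∂π_G/∂q_G = 0: 447 - 6q_G - 3(q_K + q_A) = 0.
Adding the 3 first-order conditions: 1233 − 12Q = 0, so Q = 411/4.
Back-substituting: q_K = (446 − 1233/4)/3 = 551/12, q_A = (340 − 1233/4)/3 = 127/12, q_G = (447 − 1233/4)/3 = 185/4.
Total output Q = 411/4, so price P = 451 - 3·(411/4) = 571/4.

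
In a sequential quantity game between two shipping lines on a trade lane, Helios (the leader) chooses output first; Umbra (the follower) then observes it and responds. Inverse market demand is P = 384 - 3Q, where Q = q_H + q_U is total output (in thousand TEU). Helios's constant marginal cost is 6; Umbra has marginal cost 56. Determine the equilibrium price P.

The follower Umbra best-responds to any q_H: π_U = (384 - 3Q)q_U - 56q_U.
Follower FOC: 328 - 3q_H - 6q_U = 0, so q_U(q_H) = (328 - 3q_H)/6.
Helios substitutes q_U(q_H) into its own profit: π_H = q_H(384 - 3q_H - (328 - 3q_H)/2) - 6q_H = (220 - (3/2)q_H)q_H - 6q_H.
Leader FOC: 214 - 3q_H = 0, so q_H = 214/3.
Then q_U = (328 - 3·(214/3))/6 = 19.
Total output Q = 271/3, so price P = 384 - 3·(271/3) = 113.

113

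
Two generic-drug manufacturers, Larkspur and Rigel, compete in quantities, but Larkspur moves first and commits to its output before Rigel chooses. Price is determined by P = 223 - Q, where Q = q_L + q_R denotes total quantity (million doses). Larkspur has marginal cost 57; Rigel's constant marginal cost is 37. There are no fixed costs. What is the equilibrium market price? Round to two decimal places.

93.50

Solve by backward induction. Given q_L, the follower Rigel maximises π_R = (223 - q_L - q_R)q_R - 37q_R.
Setting the follower's marginal profit to zero, 186 - q_L - 2q_R = 0, i.e. q_R = (186 - q_L)/2.
The leader anticipates this reaction. Substituting into P = 223 - Q gives P = 130 - (1/2)q_L, so π_L = (130 - (1/2)q_L)q_L - 57q_L.
Leader FOC: 73 - q_L = 0, so q_L = 73.
Then q_R = (186 - 73)/2 = 113/2.
Total output Q = 259/2, so price P = 223 - 259/2 = 187/2.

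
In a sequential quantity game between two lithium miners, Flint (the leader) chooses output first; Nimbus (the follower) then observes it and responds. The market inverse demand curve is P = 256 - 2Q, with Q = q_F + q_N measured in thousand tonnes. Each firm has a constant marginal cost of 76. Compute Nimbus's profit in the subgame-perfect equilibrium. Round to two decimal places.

Solve by backward induction. Given q_F, the follower Nimbus maximises π_N = (256 - 2q_F - 2q_N)q_N - 76q_N.
Follower FOC: 180 - 2q_F - 4q_N = 0, so q_N(q_F) = (180 - 2q_F)/4.
Flint substitutes q_N(q_F) into its own profit: π_F = q_F(256 - 2q_F - (180 - 2q_F)/2) - 76q_F = (166 - q_F)q_F - 76q_F.
Maximising: ∂π_F/∂q_F = 90 - 2q_F = 0, giving q_F = 45.
Then q_N = (180 - 2·45)/4 = 45/2.
Price P = 256 - 2·(135/2) = 121.
Nimbus's profit: (121 - 76)·(45/2) = 1012.5000.

1012.50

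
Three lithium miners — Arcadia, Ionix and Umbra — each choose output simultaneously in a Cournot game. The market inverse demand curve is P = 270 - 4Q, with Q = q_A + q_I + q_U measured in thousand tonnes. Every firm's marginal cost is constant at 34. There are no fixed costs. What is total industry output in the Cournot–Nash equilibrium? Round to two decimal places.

A representative firm's profit is π_i = q_i(270 - 4Q) - 34q_i.
Setting ∂π_i/∂q_i = 0 with rivals' quantities fixed: 236 - 8q_i - 4·Σ_{j≠i} q_j = 0.
By symmetry each firm produces the same amount; substituting Σ_{j≠i} q_j = 2q_i yields q_i = 236/16 = 59/4.
Total output Q = 59/4 + 59/4 + 59/4 = 177/4.

44.25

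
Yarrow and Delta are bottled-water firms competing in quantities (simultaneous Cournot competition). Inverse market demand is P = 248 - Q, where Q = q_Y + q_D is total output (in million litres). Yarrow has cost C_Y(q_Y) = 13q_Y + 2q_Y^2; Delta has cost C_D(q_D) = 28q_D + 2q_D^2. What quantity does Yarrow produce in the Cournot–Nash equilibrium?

Yarrow's profit: π_Y = (248 - Q)q_Y - (13q_Y + 2q_Y²). Setting ∂π_Y/∂q_Y = 0: 235 - 6q_Y - (q_D) = 0.
Delta's profit: π_D = (248 - Q)q_D - (28q_D + 2q_D²). Setting ∂π_D/∂q_D = 0: 220 - 6q_D - (q_Y) = 0.
Rearranging gives the reaction functions q_Y = (235 - q_D)/6 and q_D = (220 - q_Y)/6.
Solving the pair: q_Y = 34, q_D = 31.

34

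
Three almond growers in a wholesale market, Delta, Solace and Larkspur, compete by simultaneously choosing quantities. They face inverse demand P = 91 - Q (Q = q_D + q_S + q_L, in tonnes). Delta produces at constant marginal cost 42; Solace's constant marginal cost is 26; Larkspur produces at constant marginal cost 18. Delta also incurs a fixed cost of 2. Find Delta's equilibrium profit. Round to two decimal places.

3.06

Delta's profit: π_D = (91 - Q)q_D - (42q_D). Setting ∂π_D/∂q_D = 0: 49 - 2q_D - (q_S + q_L) = 0.
Solace's first-order condition: 65 - 2q_S - (q_D + q_L) = 0.
Larkspur's profit: π_L = (91 - Q)q_L - (18q_L). Setting ∂π_L/∂q_L = 0: 73 - 2q_L - (q_D + q_S) = 0.
Adding the 3 first-order conditions: 187 − 4Q = 0, so Q = 187/4.
Back-substituting: q_D = (49 − 187/4) = 9/4, q_S = (65 − 187/4) = 73/4, q_L = (73 − 187/4) = 105/4.
Price P = 91 - 187/4 = 177/4.
Delta's profit: (177/4 - 42)·(9/4) - 2 = 49/16.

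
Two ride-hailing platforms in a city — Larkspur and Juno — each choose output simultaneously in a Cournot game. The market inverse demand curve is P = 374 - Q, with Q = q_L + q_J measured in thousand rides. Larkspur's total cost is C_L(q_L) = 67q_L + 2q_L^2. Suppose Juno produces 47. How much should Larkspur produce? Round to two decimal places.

43.33

With the rival's output fixed at 47, Larkspur's profit is π_L = (374 - 47 - q_L)q_L - (67q_L + 2q_L²) = (327 - q_L)q_L - (67q_L + 2q_L²).
∂π_L/∂q_L = 260 - 6q_L = 0, so q_L = 130/3.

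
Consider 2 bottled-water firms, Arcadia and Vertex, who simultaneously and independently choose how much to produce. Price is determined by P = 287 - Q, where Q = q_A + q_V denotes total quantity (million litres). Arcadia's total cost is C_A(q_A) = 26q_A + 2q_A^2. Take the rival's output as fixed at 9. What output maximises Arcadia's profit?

With the rival's output fixed at 9, Arcadia's profit is π_A = (287 - 9 - q_A)q_A - (26q_A + 2q_A²) = (278 - q_A)q_A - (26q_A + 2q_A²).
∂π_A/∂q_A = 252 - 6q_A = 0, so q_A = 42.

42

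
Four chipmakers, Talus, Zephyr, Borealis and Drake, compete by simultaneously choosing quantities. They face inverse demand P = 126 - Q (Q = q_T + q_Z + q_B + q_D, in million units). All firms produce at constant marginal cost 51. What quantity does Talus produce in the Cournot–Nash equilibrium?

A representative firm's profit is π_i = q_i(126 - Q) - 51q_i.
First-order condition (treating rivals' output as given): 75 - 2q_i - Σ_{j≠i} q_j = 0.
With identical firms every q_j equals q_i, so Σ_{j≠i} q_j = 3q_i and 75 = 5q_i, giving q_i = 15.

15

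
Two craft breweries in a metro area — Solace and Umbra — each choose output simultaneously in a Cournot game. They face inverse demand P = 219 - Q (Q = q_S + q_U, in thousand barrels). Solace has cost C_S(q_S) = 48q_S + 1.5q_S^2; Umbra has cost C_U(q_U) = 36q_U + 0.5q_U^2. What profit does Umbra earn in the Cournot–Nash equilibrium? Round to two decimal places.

Solace's profit: π_S = (219 - Q)q_S - (48q_S + (3/2)q_S²). Setting ∂π_S/∂q_S = 0: 171 - 5q_S - (q_U) = 0.
Umbra's profit: π_U = (219 - Q)q_U - (36q_U + (1/2)q_U²). Setting ∂π_U/∂q_U = 0: 183 - 3q_U - (q_S) = 0.
So q_S = (171 - q_U)/5 and q_U = (183 - q_S)/3.
Solving the pair: q_S = 165/7, q_U = 372/7.
Price P = 219 - 537/7 = 996/7.
Umbra's profit: (996/7)·(372/7) - 36·(372/7) - (1/2)(372/7)² = 4236.2449.

4236.24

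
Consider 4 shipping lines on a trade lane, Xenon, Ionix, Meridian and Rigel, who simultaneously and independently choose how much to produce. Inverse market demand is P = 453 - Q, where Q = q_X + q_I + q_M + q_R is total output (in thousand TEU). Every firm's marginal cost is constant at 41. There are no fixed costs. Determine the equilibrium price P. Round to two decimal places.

A representative firm's profit is π_i = q_i(453 - Q) - 41q_i.
First-order condition (treating rivals' output as given): 412 - 2q_i - Σ_{j≠i} q_j = 0.
With identical firms every q_j equals q_i, so Σ_{j≠i} q_j = 3q_i and 412 = 5q_i, giving q_i = 412/5.
Total output Q = 1648/5, so price P = 453 - 1648/5 = 617/5.

123.40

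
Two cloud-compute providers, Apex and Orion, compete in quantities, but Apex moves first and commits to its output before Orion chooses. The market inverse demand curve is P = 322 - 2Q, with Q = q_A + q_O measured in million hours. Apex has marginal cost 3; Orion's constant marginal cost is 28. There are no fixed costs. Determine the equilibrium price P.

Solve by backward induction. Given q_A, the follower Orion maximises π_O = (322 - 2q_A - 2q_O)q_O - 28q_O.
Setting the follower's marginal profit to zero, 294 - 2q_A - 4q_O = 0, i.e. q_O = (294 - 2q_A)/4.
Apex substitutes q_O(q_A) into its own profit: π_A = q_A(322 - 2q_A - (294 - 2q_A)/2) - 3q_A = (175 - q_A)q_A - 3q_A.
Maximising: ∂π_A/∂q_A = 172 - 2q_A = 0, giving q_A = 86.
Then q_O = (294 - 2·86)/4 = 61/2.
Total output Q = 233/2, so price P = 322 - 2·(233/2) = 89.

89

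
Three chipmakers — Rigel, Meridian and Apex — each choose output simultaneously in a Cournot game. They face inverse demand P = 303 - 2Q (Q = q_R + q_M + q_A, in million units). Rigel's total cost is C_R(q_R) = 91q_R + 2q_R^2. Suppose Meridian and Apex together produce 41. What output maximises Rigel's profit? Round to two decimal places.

With rivals' combined output fixed at 41, Rigel's profit is π_R = (303 - 2·41 - 2q_R)q_R - (91q_R + 2q_R²) = (221 - 2q_R)q_R - (91q_R + 2q_R²).
∂π_R/∂q_R = 130 - 8q_R = 0, so q_R = 65/4.

16.25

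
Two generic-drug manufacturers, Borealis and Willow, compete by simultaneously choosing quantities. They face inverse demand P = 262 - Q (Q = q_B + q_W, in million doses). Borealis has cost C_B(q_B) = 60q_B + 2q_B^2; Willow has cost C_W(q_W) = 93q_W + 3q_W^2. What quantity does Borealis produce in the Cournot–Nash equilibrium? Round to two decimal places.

30.79

Borealis's profit: π_B = (262 - Q)q_B - (60q_B + 2q_B²). Setting ∂π_B/∂q_B = 0: 202 - 6q_B - (q_W) = 0.
Willow's first-order condition: 169 - 8q_W - (q_B) = 0.
So q_B = (202 - q_W)/6 and q_W = (169 - q_B)/8.
Solving the pair: q_B = 1447/47, q_W = 812/47.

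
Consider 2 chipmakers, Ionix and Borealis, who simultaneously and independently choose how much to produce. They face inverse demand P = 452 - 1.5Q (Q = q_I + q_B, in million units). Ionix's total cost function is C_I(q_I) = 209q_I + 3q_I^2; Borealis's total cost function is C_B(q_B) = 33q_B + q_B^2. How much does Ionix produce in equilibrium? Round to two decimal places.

Ionix's profit: π_I = (452 - 1.5Q)q_I - (209q_I + 3q_I²). Setting ∂π_I/∂q_I = 0: 243 - 9q_I - (3/2)(q_B) = 0.
Borealis's profit: π_B = (452 - 1.5Q)q_B - (33q_B + q_B²). Setting ∂π_B/∂q_B = 0: 419 - 5q_B - (3/2)(q_I) = 0.
Rearranging gives the reaction functions q_I = (243 - (3/2)q_B)/9 and q_B = (419 - (3/2)q_I)/5.
Substituting one into the other gives q_I = 782/57 and q_B = 1514/19.

13.72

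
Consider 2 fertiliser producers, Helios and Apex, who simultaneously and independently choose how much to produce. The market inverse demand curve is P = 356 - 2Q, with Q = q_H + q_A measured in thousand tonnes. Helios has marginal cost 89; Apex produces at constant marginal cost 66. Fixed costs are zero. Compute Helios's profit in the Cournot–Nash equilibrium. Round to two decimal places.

3307.56

Helios's profit: π_H = (356 - 2Q)q_H - (89q_H). Setting ∂π_H/∂q_H = 0: 267 - 4q_H - 2(q_A) = 0.
Apex's profit: π_A = (356 - 2Q)q_A - (66q_A). Setting ∂π_A/∂q_A = 0: 290 - 4q_A - 2(q_H) = 0.
Rearranging gives the reaction functions q_H = (267 - 2q_A)/4 and q_A = (290 - 2q_H)/4.
Substituting one into the other gives q_H = 122/3 and q_A = 313/6.
Price P = 356 - 2·(557/6) = 511/3.
Helios's profit: (511/3 - 89)·(122/3) = 3307.5556.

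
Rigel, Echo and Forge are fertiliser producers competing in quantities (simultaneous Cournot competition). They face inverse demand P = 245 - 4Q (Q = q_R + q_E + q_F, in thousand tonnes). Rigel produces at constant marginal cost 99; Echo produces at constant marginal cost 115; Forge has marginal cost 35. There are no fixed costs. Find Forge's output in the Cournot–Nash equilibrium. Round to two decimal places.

22.13

Rigel's profit: π_R = (245 - 4Q)q_R - (99q_R). Setting ∂π_R/∂q_R = 0: 146 - 8q_R - 4(q_E + q_F) = 0.
Echo's first-order condition: 130 - 8q_E - 4(q_R + q_F) = 0.
Forge's first-order condition: 210 - 8q_F - 4(q_R + q_E) = 0.
Adding the 3 conditions: 486 − 8Q − 8Q = 0, i.e. Q = 243/8.
Back-substituting: q_R = (146 − 243/2)/4 = 49/8, q_E = (130 − 243/2)/4 = 17/8, q_F = (210 − 243/2)/4 = 177/8.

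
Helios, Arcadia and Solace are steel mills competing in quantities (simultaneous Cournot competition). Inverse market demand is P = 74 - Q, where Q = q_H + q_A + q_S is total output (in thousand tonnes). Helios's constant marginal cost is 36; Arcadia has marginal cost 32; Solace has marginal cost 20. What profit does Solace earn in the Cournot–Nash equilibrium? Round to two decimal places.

Helios's profit: π_H = (74 - Q)q_H - (36q_H). Setting ∂π_H/∂q_H = 0: 38 - 2q_H - (q_A + q_S) = 0.
Arcadia's profit: π_A = (74 - Q)q_A - (32q_A). Setting ∂π_A/∂q_A = 0: 42 - 2q_A - (q_H + q_S) = 0.
Solace's first-order condition: 54 - 2q_S - (q_H + q_A) = 0.
Adding the 3 first-order conditions: 134 − 4Q = 0, so Q = 67/2.
Back-substituting: q_H = (38 − 67/2) = 9/2, q_A = (42 − 67/2) = 17/2, q_S = (54 − 67/2) = 41/2.
Price P = 74 - 67/2 = 81/2.
Solace's profit: (81/2 - 20)·(41/2) = 1681/4.

420.25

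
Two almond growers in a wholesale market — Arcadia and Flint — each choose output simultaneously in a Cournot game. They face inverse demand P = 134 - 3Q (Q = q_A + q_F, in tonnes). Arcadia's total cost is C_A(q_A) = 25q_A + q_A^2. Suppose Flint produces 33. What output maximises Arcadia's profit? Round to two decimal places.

1.25

With the rival's output fixed at 33, Arcadia's profit is π_A = (134 - 3·33 - 3q_A)q_A - (25q_A + q_A²) = (35 - 3q_A)q_A - (25q_A + q_A²).
∂π_A/∂q_A = 10 - 8q_A = 0, so q_A = 5/4.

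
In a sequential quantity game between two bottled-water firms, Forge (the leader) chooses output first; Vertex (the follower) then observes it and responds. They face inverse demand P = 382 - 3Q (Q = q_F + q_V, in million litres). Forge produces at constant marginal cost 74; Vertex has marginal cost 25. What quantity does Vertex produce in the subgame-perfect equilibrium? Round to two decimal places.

Solve by backward induction. Given q_F, the follower Vertex maximises π_V = (382 - 3q_F - 3q_V)q_V - 25q_V.
Follower FOC: 357 - 3q_F - 6q_V = 0, so q_V(q_F) = (357 - 3q_F)/6.
Forge substitutes q_V(q_F) into its own profit: π_F = q_F(382 - 3q_F - (357 - 3q_F)/2) - 74q_F = (407/2 - (3/2)q_F)q_F - 74q_F.
The leader's first-order condition 259/2 - 3q_F = 0 yields q_F = 259/6.
Then q_V = (357 - 3·(259/6))/6 = 455/12.

37.92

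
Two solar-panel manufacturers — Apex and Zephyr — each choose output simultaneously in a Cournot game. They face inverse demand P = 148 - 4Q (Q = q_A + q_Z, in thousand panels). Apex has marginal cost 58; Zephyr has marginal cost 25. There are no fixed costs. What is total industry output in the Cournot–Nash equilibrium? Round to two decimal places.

Apex's profit: π_A = (148 - 4Q)q_A - (58q_A). Setting ∂π_A/∂q_A = 0: 90 - 8q_A - 4(q_Z) = 0.
Zephyr's first-order condition: 123 - 8q_Z - 4(q_A) = 0.
So q_A = (90 - 4q_Z)/8 and q_Z = (123 - 4q_A)/8.
Substituting one into the other gives q_A = 19/4 and q_Z = 13.
Total output Q = 19/4 + 13 = 71/4.

17.75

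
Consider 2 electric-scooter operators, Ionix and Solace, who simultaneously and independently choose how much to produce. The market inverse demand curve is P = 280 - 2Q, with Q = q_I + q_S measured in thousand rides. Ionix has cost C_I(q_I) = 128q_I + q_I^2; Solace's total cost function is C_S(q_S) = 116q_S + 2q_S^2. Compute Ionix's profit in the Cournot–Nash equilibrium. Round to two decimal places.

Ionix's profit: π_I = (280 - 2Q)q_I - (128q_I + q_I²). Setting ∂π_I/∂q_I = 0: 152 - 6q_I - 2(q_S) = 0.
Solace's first-order condition: 164 - 8q_S - 2(q_I) = 0.
Best responses: q_I = (152 - 2q_S)/6, q_S = (164 - 2q_I)/8.
Solving the pair: q_I = 222/11, q_S = 170/11.
Price P = 280 - 2·(392/11) = 208.7273.
Ionix's profit: 208.7273·(222/11) - 128·(222/11) - (222/11)² = 1221.9174.

1221.92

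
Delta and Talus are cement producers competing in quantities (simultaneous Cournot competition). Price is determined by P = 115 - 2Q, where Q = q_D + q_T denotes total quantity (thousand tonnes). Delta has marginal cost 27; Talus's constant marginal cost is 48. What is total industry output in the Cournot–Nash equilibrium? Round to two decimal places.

Delta's profit: π_D = (115 - 2Q)q_D - (27q_D). Setting ∂π_D/∂q_D = 0: 88 - 4q_D - 2(q_T) = 0.
Talus's first-order condition: 67 - 4q_T - 2(q_D) = 0.
Best responses: q_D = (88 - 2q_T)/4, q_T = (67 - 2q_D)/4.
Solving the pair: q_D = 109/6, q_T = 23/3.
Total output Q = 109/6 + 23/3 = 155/6.

25.83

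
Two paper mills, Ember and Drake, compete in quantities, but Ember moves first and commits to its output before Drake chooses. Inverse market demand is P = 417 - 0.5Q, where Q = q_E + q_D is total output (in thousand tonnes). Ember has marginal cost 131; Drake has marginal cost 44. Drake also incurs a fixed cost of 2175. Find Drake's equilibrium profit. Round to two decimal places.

35226.13

The follower Drake best-responds to any q_E: π_D = (417 - 0.5Q)q_D - 44q_D.
∂π_D/∂q_D = 373 - (1/2)q_E - q_D = 0 gives the reaction function q_D = (373 - (1/2)q_E).
The leader anticipates this reaction. Substituting into P = 417 - 0.5Q gives P = 461/2 - (1/4)q_E, so π_E = (461/2 - (1/4)q_E)q_E - 131q_E.
The leader's first-order condition 199/2 - (1/2)q_E = 0 yields q_E = 199.
Then q_D = (373 - (1/2)·199) = 547/2.
Price P = 417 - (1/2)·(945/2) = 723/4.
Drake's profit: (723/4 - 44)·(547/2) - 2175 = 35226.1250.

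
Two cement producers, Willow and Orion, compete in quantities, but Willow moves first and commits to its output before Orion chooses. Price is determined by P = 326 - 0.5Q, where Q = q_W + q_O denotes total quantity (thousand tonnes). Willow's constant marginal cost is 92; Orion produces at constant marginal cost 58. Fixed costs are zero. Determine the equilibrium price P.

142

The follower Orion best-responds to any q_W: π_O = (326 - 0.5Q)q_O - 58q_O.
Follower FOC: 268 - (1/2)q_W - q_O = 0, so q_O(q_W) = (268 - (1/2)q_W).
Willow substitutes q_O(q_W) into its own profit: π_W = q_W(326 - (1/2)q_W - (268 - (1/2)q_W)/2) - 92q_W = (192 - (1/4)q_W)q_W - 92q_W.
Leader FOC: 100 - (1/2)q_W = 0, so q_W = 200.
Then q_O = (268 - (1/2)·200) = 168.
Total output Q = 368, so price P = 326 - (1/2)·368 = 142.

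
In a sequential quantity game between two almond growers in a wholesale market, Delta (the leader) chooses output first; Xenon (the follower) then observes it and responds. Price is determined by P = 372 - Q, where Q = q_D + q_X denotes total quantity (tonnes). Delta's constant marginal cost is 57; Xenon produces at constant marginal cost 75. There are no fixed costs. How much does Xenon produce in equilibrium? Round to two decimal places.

65.25

The follower Xenon best-responds to any q_D: π_X = (372 - Q)q_X - 75q_X.
Setting the follower's marginal profit to zero, 297 - q_D - 2q_X = 0, i.e. q_X = (297 - q_D)/2.
Delta substitutes q_X(q_D) into its own profit: π_D = q_D(372 - q_D - (297 - q_D)/2) - 57q_D = (447/2 - (1/2)q_D)q_D - 57q_D.
Maximising: ∂π_D/∂q_D = 333/2 - q_D = 0, giving q_D = 333/2.
Then q_X = (297 - 333/2)/2 = 261/4.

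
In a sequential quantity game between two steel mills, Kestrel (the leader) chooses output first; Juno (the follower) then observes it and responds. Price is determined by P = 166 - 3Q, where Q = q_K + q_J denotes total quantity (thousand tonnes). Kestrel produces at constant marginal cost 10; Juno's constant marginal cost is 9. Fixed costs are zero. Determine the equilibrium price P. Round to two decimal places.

The follower Juno best-responds to any q_K: π_J = (166 - 3Q)q_J - 9q_J.
Follower FOC: 157 - 3q_K - 6q_J = 0, so q_J(q_K) = (157 - 3q_K)/6.
Kestrel substitutes q_J(q_K) into its own profit: π_K = q_K(166 - 3q_K - (157 - 3q_K)/2) - 10q_K = (175/2 - (3/2)q_K)q_K - 10q_K.
Leader FOC: 155/2 - 3q_K = 0, so q_K = 155/6.
Then q_J = (157 - 3·(155/6))/6 = 53/4.
Total output Q = 469/12, so price P = 166 - 3·(469/12) = 195/4.

48.75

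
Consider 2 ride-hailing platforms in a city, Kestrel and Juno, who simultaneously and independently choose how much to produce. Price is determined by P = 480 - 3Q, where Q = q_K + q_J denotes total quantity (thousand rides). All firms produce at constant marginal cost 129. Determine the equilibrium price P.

Each firm earns π_i = (480 - 3Q)q_i - 129q_i.
Setting ∂π_i/∂q_i = 0 with rivals' quantities fixed: 351 - 6q_i - 3q_j = 0.
By symmetry each firm produces the same amount; substituting q_j = q_i yields q_i = 351/9 = 39.
Total output Q = 78, so price P = 480 - 3·78 = 246.

246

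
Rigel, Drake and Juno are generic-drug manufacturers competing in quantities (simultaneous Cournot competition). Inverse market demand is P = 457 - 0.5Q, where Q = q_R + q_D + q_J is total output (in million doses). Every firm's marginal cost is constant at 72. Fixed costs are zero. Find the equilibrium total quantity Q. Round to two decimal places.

577.50

A representative firm's profit is π_i = q_i(457 - 0.5Q) - 72q_i.
Setting ∂π_i/∂q_i = 0 with rivals' quantities fixed: 385 - q_i - (1/2)·Σ_{j≠i} q_j = 0.
With identical firms every q_j equals q_i, so Σ_{j≠i} q_j = 2q_i and 385 = 2q_i, giving q_i = 385/2.
Total output Q = 385/2 + 385/2 + 385/2 = 1155/2.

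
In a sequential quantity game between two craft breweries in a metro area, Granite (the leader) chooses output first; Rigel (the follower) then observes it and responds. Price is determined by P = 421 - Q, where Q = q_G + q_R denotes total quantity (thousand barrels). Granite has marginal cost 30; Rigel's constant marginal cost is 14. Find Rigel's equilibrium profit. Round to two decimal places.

12045.06

The follower Rigel best-responds to any q_G: π_R = (421 - Q)q_R - 14q_R.
Setting the follower's marginal profit to zero, 407 - q_G - 2q_R = 0, i.e. q_R = (407 - q_G)/2.
Granite substitutes q_R(q_G) into its own profit: π_G = q_G(421 - q_G - (407 - q_G)/2) - 30q_G = (435/2 - (1/2)q_G)q_G - 30q_G.
Leader FOC: 375/2 - q_G = 0, so q_G = 375/2.
Then q_R = (407 - 375/2)/2 = 439/4.
Price P = 421 - 1189/4 = 495/4.
Rigel's profit: (495/4 - 14)·(439/4) = 12045.0625.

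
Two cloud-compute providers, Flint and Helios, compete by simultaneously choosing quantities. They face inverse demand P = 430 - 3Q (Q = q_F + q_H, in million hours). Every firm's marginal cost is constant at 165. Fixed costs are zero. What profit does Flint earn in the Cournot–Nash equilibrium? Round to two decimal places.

A representative firm's profit is π_i = q_i(430 - 3Q) - 165q_i.
First-order condition (treating rivals' output as given): 265 - 6q_i - 3q_j = 0.
By symmetry each firm produces the same amount; substituting q_j = q_i yields q_i = 265/9.
Price P = 430 - 3·(530/9) = 760/3.
Flint's profit: (760/3 - 165)·(265/9) = 2600.9259.

2600.93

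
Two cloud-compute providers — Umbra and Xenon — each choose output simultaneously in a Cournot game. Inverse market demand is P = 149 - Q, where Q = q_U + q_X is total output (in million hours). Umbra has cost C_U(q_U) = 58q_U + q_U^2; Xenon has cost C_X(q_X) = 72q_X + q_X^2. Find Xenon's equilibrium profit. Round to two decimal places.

Umbra's profit: π_U = (149 - Q)q_U - (58q_U + q_U²). Setting ∂π_U/∂q_U = 0: 91 - 4q_U - (q_X) = 0.
Xenon's profit: π_X = (149 - Q)q_X - (72q_X + q_X²). Setting ∂π_X/∂q_X = 0: 77 - 4q_X - (q_U) = 0.
Best responses: q_U = (91 - q_X)/4, q_X = (77 - q_U)/4.
Solving the pair: q_U = 287/15, q_X = 217/15.
Price P = 149 - 168/5 = 577/5.
Xenon's profit: (577/5)·(217/15) - 72·(217/15) - (217/15)² = 418.5689.

418.57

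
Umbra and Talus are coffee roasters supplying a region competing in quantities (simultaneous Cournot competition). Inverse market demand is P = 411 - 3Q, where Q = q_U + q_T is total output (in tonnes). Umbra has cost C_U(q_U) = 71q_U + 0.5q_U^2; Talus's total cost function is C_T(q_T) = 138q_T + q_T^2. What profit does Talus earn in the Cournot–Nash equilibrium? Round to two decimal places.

Umbra's profit: π_U = (411 - 3Q)q_U - (71q_U + (1/2)q_U²). Setting ∂π_U/∂q_U = 0: 340 - 7q_U - 3(q_T) = 0.
Talus's first-order condition: 273 - 8q_T - 3(q_U) = 0.
Best responses: q_U = (340 - 3q_T)/7, q_T = (273 - 3q_U)/8.
Solving the pair: q_U = 1901/47, q_T = 891/47.
Price P = 411 - 3·59.4043 = 232.7872.
Talus's profit: 232.7872·(891/47) - 138·(891/47) - (891/47)² = 1437.5392.

1437.54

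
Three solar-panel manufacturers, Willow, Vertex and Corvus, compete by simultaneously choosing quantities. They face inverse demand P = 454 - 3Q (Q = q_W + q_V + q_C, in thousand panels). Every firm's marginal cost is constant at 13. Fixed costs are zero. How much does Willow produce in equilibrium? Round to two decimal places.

36.75

Each firm earns π_i = (454 - 3Q)q_i - 13q_i.
Setting ∂π_i/∂q_i = 0 with rivals' quantities fixed: 441 - 6q_i - 3·Σ_{j≠i} q_j = 0.
With identical firms every q_j equals q_i, so Σ_{j≠i} q_j = 2q_i and 441 = 12q_i, giving q_i = 147/4.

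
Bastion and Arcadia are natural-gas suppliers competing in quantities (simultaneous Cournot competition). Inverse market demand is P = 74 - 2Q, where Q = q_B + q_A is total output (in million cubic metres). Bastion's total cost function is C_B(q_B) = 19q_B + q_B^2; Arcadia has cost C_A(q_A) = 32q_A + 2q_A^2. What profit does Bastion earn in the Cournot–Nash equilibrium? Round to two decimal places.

196.39

Bastion's profit: π_B = (74 - 2Q)q_B - (19q_B + q_B²). Setting ∂π_B/∂q_B = 0: 55 - 6q_B - 2(q_A) = 0.
Arcadia's profit: π_A = (74 - 2Q)q_A - (32q_A + 2q_A²). Setting ∂π_A/∂q_A = 0: 42 - 8q_A - 2(q_B) = 0.
So q_B = (55 - 2q_A)/6 and q_A = (42 - 2q_B)/8.
Substituting one into the other gives q_B = 89/11 and q_A = 71/22.
Price P = 74 - 2·(249/22) = 565/11.
Bastion's profit: (565/11)·(89/11) - 19·(89/11) - (89/11)² = 196.3884.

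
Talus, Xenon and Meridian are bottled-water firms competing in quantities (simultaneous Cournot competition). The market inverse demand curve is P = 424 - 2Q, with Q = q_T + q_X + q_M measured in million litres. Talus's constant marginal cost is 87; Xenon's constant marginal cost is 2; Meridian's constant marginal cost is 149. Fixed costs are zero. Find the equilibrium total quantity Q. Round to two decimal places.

Talus's profit: π_T = (424 - 2Q)q_T - (87q_T). Setting ∂π_T/∂q_T = 0: 337 - 4q_T - 2(q_X + q_M) = 0.
Xenon's profit: π_X = (424 - 2Q)q_X - (2q_X). Setting ∂π_X/∂q_X = 0: 422 - 4q_X - 2(q_T + q_M) = 0.
Meridian's first-order condition: 275 - 4q_M - 2(q_T + q_X) = 0.
Summing all 3 equations gives 1034 − 8Q = 0, hence Q = 517/4.
Back-substituting: q_T = (337 − 517/2)/2 = 157/4, q_X = (422 − 517/2)/2 = 327/4, q_M = (275 − 517/2)/2 = 33/4.
Total output Q = 157/4 + 327/4 + 33/4 = 517/4.

129.25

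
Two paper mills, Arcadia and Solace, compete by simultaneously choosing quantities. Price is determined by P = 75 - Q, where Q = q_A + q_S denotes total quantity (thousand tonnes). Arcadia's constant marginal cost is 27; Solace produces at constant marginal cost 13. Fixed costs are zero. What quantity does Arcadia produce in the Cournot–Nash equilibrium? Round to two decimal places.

Arcadia's profit: π_A = (75 - Q)q_A - (27q_A). Setting ∂π_A/∂q_A = 0: 48 - 2q_A - (q_S) = 0.
Solace's first-order condition: 62 - 2q_S - (q_A) = 0.
Best responses: q_A = (48 - q_S)/2, q_S = (62 - q_A)/2.
Substituting one into the other gives q_A = 34/3 and q_S = 76/3.

11.33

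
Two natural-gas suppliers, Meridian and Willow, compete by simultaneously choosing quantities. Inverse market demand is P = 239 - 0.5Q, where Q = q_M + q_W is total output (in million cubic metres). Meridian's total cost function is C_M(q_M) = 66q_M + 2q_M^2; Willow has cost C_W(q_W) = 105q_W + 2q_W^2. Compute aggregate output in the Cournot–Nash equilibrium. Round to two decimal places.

55.82

Meridian's profit: π_M = (239 - 0.5Q)q_M - (66q_M + 2q_M²). Setting ∂π_M/∂q_M = 0: 173 - 5q_M - (1/2)(q_W) = 0.
Willow's first-order condition: 134 - 5q_W - (1/2)(q_M) = 0.
Best responses: q_M = (173 - (1/2)q_W)/5, q_W = (134 - (1/2)q_M)/5.
Solving the pair: q_M = 1064/33, q_W = 778/33.
Total output Q = 1064/33 + 778/33 = 614/11.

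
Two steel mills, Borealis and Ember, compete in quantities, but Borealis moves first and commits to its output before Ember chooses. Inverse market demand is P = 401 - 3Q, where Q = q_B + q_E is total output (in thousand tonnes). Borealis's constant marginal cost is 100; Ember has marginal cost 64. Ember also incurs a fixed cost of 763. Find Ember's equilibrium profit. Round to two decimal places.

Solve by backward induction. Given q_B, the follower Ember maximises π_E = (401 - 3q_B - 3q_E)q_E - 64q_E.
Setting the follower's marginal profit to zero, 337 - 3q_B - 6q_E = 0, i.e. q_E = (337 - 3q_B)/6.
Borealis substitutes q_E(q_B) into its own profit: π_B = q_B(401 - 3q_B - (337 - 3q_B)/2) - 100q_B = (465/2 - (3/2)q_B)q_B - 100q_B.
The leader's first-order condition 265/2 - 3q_B = 0 yields q_B = 265/6.
Then q_E = (337 - 3·(265/6))/6 = 409/12.
Price P = 401 - 3·(313/4) = 665/4.
Ember's profit: (665/4 - 64)·(409/12) - 763 = 2722.0208.

2722.02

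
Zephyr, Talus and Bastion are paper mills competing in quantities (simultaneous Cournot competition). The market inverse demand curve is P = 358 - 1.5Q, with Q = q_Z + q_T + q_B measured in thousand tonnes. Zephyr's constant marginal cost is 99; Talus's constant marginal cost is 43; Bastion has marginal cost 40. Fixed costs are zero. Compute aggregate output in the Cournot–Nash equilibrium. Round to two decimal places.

148.67

Zephyr's profit: π_Z = (358 - 1.5Q)q_Z - (99q_Z). Setting ∂π_Z/∂q_Z = 0: 259 - 3q_Z - (3/2)(q_T + q_B) = 0.
Talus's profit: π_T = (358 - 1.5Q)q_T - (43q_T). Setting ∂π_T/∂q_T = 0: 315 - 3q_T - (3/2)(q_Z + q_B) = 0.
Bastion's first-order condition: 318 - 3q_B - (3/2)(q_Z + q_T) = 0.
Adding the 3 first-order conditions: 892 − 6Q = 0, so Q = 446/3.
Back-substituting: q_Z = (259 − 223)/(3/2) = 24, q_T = (315 − 223)/(3/2) = 184/3, q_B = (318 − 223)/(3/2) = 190/3.
Total output Q = 24 + 184/3 + 190/3 = 446/3.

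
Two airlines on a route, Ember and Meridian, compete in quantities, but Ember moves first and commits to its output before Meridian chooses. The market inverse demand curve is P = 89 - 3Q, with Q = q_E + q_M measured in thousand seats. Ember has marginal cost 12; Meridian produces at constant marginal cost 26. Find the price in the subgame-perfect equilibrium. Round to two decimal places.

Solve by backward induction. Given q_E, the follower Meridian maximises π_M = (89 - 3q_E - 3q_M)q_M - 26q_M.
Setting the follower's marginal profit to zero, 63 - 3q_E - 6q_M = 0, i.e. q_M = (63 - 3q_E)/6.
Ember substitutes q_M(q_E) into its own profit: π_E = q_E(89 - 3q_E - (63 - 3q_E)/2) - 12q_E = (115/2 - (3/2)q_E)q_E - 12q_E.
Leader FOC: 91/2 - 3q_E = 0, so q_E = 91/6.
Then q_M = (63 - 3·(91/6))/6 = 35/12.
Total output Q = 217/12, so price P = 89 - 3·(217/12) = 139/4.

34.75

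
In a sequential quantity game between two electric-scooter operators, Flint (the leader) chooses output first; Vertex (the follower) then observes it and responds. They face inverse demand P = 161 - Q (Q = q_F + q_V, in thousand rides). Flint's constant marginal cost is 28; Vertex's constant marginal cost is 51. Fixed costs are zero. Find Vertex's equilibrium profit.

256

The follower Vertex best-responds to any q_F: π_V = (161 - Q)q_V - 51q_V.
∂π_V/∂q_V = 110 - q_F - 2q_V = 0 gives the reaction function q_V = (110 - q_F)/2.
Flint substitutes q_V(q_F) into its own profit: π_F = q_F(161 - q_F - (110 - q_F)/2) - 28q_F = (106 - (1/2)q_F)q_F - 28q_F.
Leader FOC: 78 - q_F = 0, so q_F = 78.
Then q_V = (110 - 78)/2 = 16.
Price P = 161 - 94 = 67.
Vertex's profit: (67 - 51)·16 = 256.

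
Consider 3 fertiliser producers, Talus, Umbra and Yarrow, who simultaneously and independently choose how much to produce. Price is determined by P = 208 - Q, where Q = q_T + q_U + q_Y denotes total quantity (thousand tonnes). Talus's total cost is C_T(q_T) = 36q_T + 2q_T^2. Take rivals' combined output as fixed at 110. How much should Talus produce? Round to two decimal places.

10.33

With rivals' combined output fixed at 110, Talus's profit is π_T = (208 - 110 - q_T)q_T - (36q_T + 2q_T²) = (98 - q_T)q_T - (36q_T + 2q_T²).
∂π_T/∂q_T = 62 - 6q_T = 0, so q_T = 31/3.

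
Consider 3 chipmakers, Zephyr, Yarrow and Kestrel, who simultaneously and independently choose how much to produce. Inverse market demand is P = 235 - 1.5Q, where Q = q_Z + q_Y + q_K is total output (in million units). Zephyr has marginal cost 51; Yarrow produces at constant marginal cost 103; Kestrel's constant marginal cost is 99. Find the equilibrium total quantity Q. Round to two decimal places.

75.33

Zephyr's profit: π_Z = (235 - 1.5Q)q_Z - (51q_Z). Setting ∂π_Z/∂q_Z = 0: 184 - 3q_Z - (3/2)(q_Y + q_K) = 0.
Yarrow's first-order condition: 132 - 3q_Y - (3/2)(q_Z + q_K) = 0.
Kestrel's profit: π_K = (235 - 1.5Q)q_K - (99q_K). Setting ∂π_K/∂q_K = 0: 136 - 3q_K - (3/2)(q_Z + q_Y) = 0.
Adding the 3 conditions: 452 − 3Q − 3Q = 0, i.e. Q = 226/3.
Back-substituting: q_Z = (184 − 113)/(3/2) = 142/3, q_Y = (132 − 113)/(3/2) = 38/3, q_K = (136 − 113)/(3/2) = 46/3.
Total output Q = 142/3 + 38/3 + 46/3 = 226/3.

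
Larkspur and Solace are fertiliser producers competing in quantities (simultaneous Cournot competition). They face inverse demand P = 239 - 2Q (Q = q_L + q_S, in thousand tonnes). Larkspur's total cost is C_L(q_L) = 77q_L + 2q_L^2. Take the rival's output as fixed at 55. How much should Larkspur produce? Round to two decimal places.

With the rival's output fixed at 55, Larkspur's profit is π_L = (239 - 2·55 - 2q_L)q_L - (77q_L + 2q_L²) = (129 - 2q_L)q_L - (77q_L + 2q_L²).
∂π_L/∂q_L = 52 - 8q_L = 0, so q_L = 13/2.

6.50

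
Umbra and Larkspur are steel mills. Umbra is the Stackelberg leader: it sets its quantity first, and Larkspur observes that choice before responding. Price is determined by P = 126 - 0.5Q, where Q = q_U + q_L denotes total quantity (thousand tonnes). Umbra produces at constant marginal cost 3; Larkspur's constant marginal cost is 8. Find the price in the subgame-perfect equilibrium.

35

Solve by backward induction. Given q_U, the follower Larkspur maximises π_L = (126 - (1/2)q_U - (1/2)q_L)q_L - 8q_L.
Follower FOC: 118 - (1/2)q_U - q_L = 0, so q_L(q_U) = (118 - (1/2)q_U).
The leader anticipates this reaction. Substituting into P = 126 - 0.5Q gives P = 67 - (1/4)q_U, so π_U = (67 - (1/4)q_U)q_U - 3q_U.
Leader FOC: 64 - (1/2)q_U = 0, so q_U = 128.
Then q_L = (118 - (1/2)·128) = 54.
Total output Q = 182, so price P = 126 - (1/2)·182 = 35.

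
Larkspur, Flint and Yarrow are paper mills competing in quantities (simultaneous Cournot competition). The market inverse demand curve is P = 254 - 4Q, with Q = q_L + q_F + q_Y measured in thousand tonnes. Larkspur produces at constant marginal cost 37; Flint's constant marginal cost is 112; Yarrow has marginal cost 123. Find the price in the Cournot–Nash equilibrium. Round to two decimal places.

Larkspur's profit: π_L = (254 - 4Q)q_L - (37q_L). Setting ∂π_L/∂q_L = 0: 217 - 8q_L - 4(q_F + q_Y) = 0.
Flint's profit: π_F = (254 - 4Q)q_F - (112q_F). Setting ∂π_F/∂q_F = 0: 142 - 8q_F - 4(q_L + q_Y) = 0.
Yarrow's first-order condition: 131 - 8q_Y - 4(q_L + q_F) = 0.
Summing all 3 equations gives 490 − 16Q = 0, hence Q = 245/8.
Back-substituting: q_L = (217 − 245/2)/4 = 189/8, q_F = (142 − 245/2)/4 = 39/8, q_Y = (131 − 245/2)/4 = 17/8.
Total output Q = 245/8, so price P = 254 - 4·(245/8) = 263/2.

131.50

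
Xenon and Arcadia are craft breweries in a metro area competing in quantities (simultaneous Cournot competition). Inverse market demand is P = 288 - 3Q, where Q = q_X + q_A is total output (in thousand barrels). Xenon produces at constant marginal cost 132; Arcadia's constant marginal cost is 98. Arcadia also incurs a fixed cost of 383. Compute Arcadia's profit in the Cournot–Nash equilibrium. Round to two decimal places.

Xenon's profit: π_X = (288 - 3Q)q_X - (132q_X). Setting ∂π_X/∂q_X = 0: 156 - 6q_X - 3(q_A) = 0.
Arcadia's profit: π_A = (288 - 3Q)q_A - (98q_A). Setting ∂π_A/∂q_A = 0: 190 - 6q_A - 3(q_X) = 0.
So q_X = (156 - 3q_A)/6 and q_A = (190 - 3q_X)/6.
Solving the pair: q_X = 122/9, q_A = 224/9.
Price P = 288 - 3·(346/9) = 518/3.
Arcadia's profit: (518/3 - 98)·(224/9) - 383 = 1475.3704.

1475.37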